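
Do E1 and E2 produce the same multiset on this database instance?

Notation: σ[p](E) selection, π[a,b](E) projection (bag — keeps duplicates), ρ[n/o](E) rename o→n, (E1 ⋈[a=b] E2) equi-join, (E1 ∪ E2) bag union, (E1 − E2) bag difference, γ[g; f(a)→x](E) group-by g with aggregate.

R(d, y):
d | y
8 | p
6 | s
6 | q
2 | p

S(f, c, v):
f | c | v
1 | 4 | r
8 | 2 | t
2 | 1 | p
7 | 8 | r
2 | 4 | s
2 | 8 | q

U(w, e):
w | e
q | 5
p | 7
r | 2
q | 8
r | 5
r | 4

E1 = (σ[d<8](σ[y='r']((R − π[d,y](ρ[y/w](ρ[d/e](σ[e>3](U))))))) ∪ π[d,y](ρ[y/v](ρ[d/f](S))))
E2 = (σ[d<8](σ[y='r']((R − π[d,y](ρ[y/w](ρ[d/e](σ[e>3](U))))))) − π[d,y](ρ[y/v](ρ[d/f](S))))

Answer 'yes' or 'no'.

E1 per-node cardinality:
  R → 4
  U → 6
  σ[e>3](U) → 5
  ρ[d/e](σ[e>3](U)) → 5
  ρ[y/w](ρ[d/e](σ[e>3](U))) → 5
  π[d,y](ρ[y/w](ρ[d/e](σ[e>3](U)))) → 5
  (R − π[d,y](ρ[y/w](ρ[d/e](σ[e>3](U))))) → 4
  σ[y='r']((R − π[d,y](ρ[y/w](ρ[d/e](σ[e>3](U)))))) → 0
  σ[d<8](σ[y='r']((R − π[d,y](ρ[y/w](ρ[d/e](σ[e>3](U))))))) → 0
  S → 6
  ρ[d/f](S) → 6
  ρ[y/v](ρ[d/f](S)) → 6
  π[d,y](ρ[y/v](ρ[d/f](S))) → 6
  (σ[d<8](σ[y='r']((R − π[d,y](ρ[y/w](ρ[d/e](σ[e>3](U))))))) ∪ π[d,y](ρ[y/v](ρ[d/f](S)))) → 6
E2 per-node cardinality:
  R → 4
  U → 6
  σ[e>3](U) → 5
  ρ[d/e](σ[e>3](U)) → 5
  ρ[y/w](ρ[d/e](σ[e>3](U))) → 5
  π[d,y](ρ[y/w](ρ[d/e](σ[e>3](U)))) → 5
  (R − π[d,y](ρ[y/w](ρ[d/e](σ[e>3](U))))) → 4
  σ[y='r']((R − π[d,y](ρ[y/w](ρ[d/e](σ[e>3](U)))))) → 0
  σ[d<8](σ[y='r']((R − π[d,y](ρ[y/w](ρ[d/e](σ[e>3](U))))))) → 0
  S → 6
  ρ[d/f](S) → 6
  ρ[y/v](ρ[d/f](S)) → 6
  π[d,y](ρ[y/v](ρ[d/f](S))) → 6
  (σ[d<8](σ[y='r']((R − π[d,y](ρ[y/w](ρ[d/e](σ[e>3](U))))))) − π[d,y](ρ[y/v](ρ[d/f](S)))) → 0

E1 result:
d | y
1 | r
2 | p
2 | q
2 | s
7 | r
8 | t
E2 result:
d | y
(0 rows)
Witness: (8, 't') appears 1× in E1 but 0× in E2.

no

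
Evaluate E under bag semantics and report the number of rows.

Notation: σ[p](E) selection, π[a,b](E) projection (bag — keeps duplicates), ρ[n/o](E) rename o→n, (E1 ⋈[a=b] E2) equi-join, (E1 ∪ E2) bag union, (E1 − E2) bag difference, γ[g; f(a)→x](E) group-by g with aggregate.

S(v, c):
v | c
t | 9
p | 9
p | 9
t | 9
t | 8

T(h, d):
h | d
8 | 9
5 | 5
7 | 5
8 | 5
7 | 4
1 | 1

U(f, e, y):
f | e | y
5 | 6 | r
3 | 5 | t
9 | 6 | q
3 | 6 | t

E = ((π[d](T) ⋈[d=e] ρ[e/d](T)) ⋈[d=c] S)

Row counts bottom-up:
  T → 6
  π[d](T) → 6
  T → 6
  ρ[e/d](T) → 6
  (π[d](T) ⋈[d=e] ρ[e/d](T)) → 12
  S → 5
  ((π[d](T) ⋈[d=e] ρ[e/d](T)) ⋈[d=c] S) → 4

|E| = 4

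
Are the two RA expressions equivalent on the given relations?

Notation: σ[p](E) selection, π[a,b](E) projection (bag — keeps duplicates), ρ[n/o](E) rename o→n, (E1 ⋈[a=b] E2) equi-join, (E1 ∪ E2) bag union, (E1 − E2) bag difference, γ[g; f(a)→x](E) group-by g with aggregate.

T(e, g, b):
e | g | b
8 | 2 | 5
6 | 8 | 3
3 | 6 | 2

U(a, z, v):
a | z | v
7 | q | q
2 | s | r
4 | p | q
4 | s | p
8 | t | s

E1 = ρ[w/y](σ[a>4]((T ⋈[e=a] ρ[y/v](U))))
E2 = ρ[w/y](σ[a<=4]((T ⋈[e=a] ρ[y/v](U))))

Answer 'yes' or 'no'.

E1 row counts bottom-up:
  T → 3
  U → 5
  ρ[y/v](U) → 5
  (T ⋈[e=a] ρ[y/v](U)) → 1
  σ[a>4]((T ⋈[e=a] ρ[y/v](U))) → 1
  ρ[w/y](σ[a>4]((T ⋈[e=a] ρ[y/v](U)))) → 1
E2 row counts bottom-up:
  T → 3
  U → 5
  ρ[y/v](U) → 5
  (T ⋈[e=a] ρ[y/v](U)) → 1
  σ[a<=4]((T ⋈[e=a] ρ[y/v](U))) → 0
  ρ[w/y](σ[a<=4]((T ⋈[e=a] ρ[y/v](U)))) → 0

E1 result:
e | g | b | a | z | w
8 | 2 | 5 | 8 | t | s
E2 result:
e | g | b | a | z | w
(0 rows)
Witness: (8, 2, 5, 8, 't', 's') appears 1× in E1 but 0× in E2.

no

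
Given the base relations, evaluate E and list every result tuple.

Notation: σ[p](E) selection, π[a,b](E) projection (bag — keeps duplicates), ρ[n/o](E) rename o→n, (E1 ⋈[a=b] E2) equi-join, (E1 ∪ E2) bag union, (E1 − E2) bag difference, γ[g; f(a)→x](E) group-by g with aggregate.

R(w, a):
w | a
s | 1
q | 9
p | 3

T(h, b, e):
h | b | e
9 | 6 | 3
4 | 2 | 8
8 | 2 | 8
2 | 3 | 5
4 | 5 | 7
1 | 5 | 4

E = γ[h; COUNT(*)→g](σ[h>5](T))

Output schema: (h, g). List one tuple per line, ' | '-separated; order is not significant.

Subexpression sizes:
  T → 6
  σ[h>5](T) → 2
  γ[h; COUNT(*)→g](σ[h>5](T)) → 2

== RESULT ==
h | g
8 | 1
9 | 1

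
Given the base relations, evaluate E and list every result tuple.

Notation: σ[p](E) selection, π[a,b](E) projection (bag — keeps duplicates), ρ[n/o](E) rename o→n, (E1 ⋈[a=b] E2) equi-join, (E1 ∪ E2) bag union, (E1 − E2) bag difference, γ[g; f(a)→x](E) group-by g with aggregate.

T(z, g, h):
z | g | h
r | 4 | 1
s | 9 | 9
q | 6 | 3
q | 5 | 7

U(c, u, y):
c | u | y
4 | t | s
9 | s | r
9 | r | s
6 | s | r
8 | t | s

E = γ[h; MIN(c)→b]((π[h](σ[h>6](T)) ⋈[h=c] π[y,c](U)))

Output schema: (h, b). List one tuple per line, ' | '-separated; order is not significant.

Stepwise |·|:
  T → 4
  σ[h>6](T) → 2
  π[h](σ[h>6](T)) → 2
  U → 5
  π[y,c](U) → 5
  (π[h](σ[h>6](T)) ⋈[h=c] π[y,c](U)) → 2
  γ[h; MIN(c)→b]((π[h](σ[h>6](T)) ⋈[h=c] π[y,c](U))) → 1

== RESULT ==
h | b
9 | 9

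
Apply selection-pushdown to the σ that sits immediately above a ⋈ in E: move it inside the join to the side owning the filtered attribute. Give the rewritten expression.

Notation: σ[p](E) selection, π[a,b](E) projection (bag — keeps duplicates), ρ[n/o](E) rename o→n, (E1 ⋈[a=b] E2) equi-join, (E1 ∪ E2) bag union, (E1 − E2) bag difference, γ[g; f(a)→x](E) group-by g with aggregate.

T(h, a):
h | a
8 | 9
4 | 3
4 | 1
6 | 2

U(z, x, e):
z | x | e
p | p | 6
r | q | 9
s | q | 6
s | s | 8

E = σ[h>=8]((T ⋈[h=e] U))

σ filters on h, owned by the left side.
E' = (σ[h>=8](T) ⋈[h=e] U)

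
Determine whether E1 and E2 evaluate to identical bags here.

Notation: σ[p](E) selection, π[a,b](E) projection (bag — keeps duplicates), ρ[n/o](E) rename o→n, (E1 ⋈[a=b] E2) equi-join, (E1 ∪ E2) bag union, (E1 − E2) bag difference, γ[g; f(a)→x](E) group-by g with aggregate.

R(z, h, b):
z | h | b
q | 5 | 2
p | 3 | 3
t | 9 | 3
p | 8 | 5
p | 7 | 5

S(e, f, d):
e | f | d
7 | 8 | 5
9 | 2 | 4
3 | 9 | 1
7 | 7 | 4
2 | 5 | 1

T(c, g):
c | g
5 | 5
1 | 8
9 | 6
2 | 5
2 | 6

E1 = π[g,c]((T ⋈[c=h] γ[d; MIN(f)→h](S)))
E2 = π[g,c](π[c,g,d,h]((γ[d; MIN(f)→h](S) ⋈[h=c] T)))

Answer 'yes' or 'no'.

E1 stepwise |·|:
  T → 5
  S → 5
  γ[d; MIN(f)→h](S) → 3
  (T ⋈[c=h] γ[d; MIN(f)→h](S)) → 3
  π[g,c]((T ⋈[c=h] γ[d; MIN(f)→h](S))) → 3
E2 stepwise |·|:
  S → 5
  γ[d; MIN(f)→h](S) → 3
  T → 5
  (γ[d; MIN(f)→h](S) ⋈[h=c] T) → 3
  π[c,g,d,h]((γ[d; MIN(f)→h](S) ⋈[h=c] T)) → 3
  π[g,c](π[c,g,d,h]((γ[d; MIN(f)→h](S) ⋈[h=c] T))) → 3

E1 and E2 produce the same multiset:
g | c
5 | 2
5 | 5
6 | 2

yes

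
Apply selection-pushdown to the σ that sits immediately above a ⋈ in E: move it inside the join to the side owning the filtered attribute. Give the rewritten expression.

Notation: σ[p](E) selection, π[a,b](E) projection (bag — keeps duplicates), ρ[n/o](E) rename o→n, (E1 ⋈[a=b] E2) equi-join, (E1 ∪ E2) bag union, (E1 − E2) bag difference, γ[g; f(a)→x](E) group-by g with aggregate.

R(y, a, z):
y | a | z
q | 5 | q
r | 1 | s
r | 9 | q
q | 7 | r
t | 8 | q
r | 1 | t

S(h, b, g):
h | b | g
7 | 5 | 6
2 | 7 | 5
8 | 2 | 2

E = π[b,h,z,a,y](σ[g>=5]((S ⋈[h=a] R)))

σ filters on g, owned by the left side.
E' = π[b,h,z,a,y]((σ[g>=5](S) ⋈[h=a] R))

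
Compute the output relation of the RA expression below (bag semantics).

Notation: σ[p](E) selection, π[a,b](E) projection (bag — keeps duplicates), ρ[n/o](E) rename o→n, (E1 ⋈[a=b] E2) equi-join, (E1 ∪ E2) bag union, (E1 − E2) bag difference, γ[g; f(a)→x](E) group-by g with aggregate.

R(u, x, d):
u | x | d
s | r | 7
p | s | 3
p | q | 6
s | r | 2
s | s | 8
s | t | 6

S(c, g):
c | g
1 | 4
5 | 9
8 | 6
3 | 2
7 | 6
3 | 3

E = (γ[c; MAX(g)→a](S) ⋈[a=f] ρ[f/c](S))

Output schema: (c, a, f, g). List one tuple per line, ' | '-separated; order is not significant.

Stepwise |·|:
  S → 6
  γ[c; MAX(g)→a](S) → 5
  S → 6
  ρ[f/c](S) → 6
  (γ[c; MAX(g)→a](S) ⋈[a=f] ρ[f/c](S)) → 2

== RESULT ==
c | a | f | g
3 | 3 | 3 | 2
3 | 3 | 3 | 3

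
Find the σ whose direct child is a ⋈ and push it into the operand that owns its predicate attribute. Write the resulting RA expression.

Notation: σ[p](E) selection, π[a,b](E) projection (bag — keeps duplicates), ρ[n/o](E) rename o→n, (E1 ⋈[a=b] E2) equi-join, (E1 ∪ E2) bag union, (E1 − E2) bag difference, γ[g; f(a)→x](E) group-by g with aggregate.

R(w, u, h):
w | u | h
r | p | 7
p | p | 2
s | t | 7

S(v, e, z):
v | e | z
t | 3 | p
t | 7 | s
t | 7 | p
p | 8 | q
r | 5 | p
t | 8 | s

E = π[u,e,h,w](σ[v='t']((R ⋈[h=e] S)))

σ filters on v, owned by the right side.
E' = π[u,e,h,w]((R ⋈[h=e] σ[v='t'](S)))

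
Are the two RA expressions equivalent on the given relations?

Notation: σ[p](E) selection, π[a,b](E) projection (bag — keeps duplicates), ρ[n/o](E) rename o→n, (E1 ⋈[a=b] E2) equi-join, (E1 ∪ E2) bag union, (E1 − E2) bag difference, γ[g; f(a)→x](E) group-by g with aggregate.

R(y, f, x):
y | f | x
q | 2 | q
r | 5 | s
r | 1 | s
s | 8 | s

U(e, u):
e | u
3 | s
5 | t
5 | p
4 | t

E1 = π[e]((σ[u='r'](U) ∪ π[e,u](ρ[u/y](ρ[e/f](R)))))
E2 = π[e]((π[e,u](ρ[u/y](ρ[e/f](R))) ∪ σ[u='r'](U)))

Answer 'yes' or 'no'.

E1 per-node cardinality:
  U → 4
  σ[u='r'](U) → 0
  R → 4
  ρ[e/f](R) → 4
  ρ[u/y](ρ[e/f](R)) → 4
  π[e,u](ρ[u/y](ρ[e/f](R))) → 4
  (σ[u='r'](U) ∪ π[e,u](ρ[u/y](ρ[e/f](R)))) → 4
  π[e]((σ[u='r'](U) ∪ π[e,u](ρ[u/y](ρ[e/f](R))))) → 4
E2 per-node cardinality:
  R → 4
  ρ[e/f](R) → 4
  ρ[u/y](ρ[e/f](R)) → 4
  π[e,u](ρ[u/y](ρ[e/f](R))) → 4
  U → 4
  σ[u='r'](U) → 0
  (π[e,u](ρ[u/y](ρ[e/f](R))) ∪ σ[u='r'](U)) → 4
  π[e]((π[e,u](ρ[u/y](ρ[e/f](R))) ∪ σ[u='r'](U))) → 4

E1 and E2 produce the same multiset:
e
1
2
5
8

yes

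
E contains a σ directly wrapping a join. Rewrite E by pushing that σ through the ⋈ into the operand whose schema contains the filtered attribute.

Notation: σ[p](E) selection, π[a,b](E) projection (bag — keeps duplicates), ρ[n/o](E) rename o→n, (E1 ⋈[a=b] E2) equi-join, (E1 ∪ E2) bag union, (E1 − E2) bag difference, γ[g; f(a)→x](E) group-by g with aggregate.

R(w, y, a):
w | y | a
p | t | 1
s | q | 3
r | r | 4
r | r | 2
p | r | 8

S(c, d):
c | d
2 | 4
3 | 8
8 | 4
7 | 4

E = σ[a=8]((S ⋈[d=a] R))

σ filters on a, owned by the right side.
E' = (S ⋈[d=a] σ[a=8](R))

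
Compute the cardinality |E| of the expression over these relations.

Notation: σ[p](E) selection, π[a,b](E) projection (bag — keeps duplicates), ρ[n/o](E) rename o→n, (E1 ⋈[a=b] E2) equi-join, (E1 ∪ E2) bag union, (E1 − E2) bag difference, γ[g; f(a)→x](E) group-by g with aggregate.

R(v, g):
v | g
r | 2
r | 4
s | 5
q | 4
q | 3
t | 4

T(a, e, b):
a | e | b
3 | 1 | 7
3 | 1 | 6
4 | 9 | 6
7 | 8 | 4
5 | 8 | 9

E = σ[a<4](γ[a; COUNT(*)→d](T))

Subexpression sizes:
  T → 5
  γ[a; COUNT(*)→d](T) → 4
  σ[a<4](γ[a; COUNT(*)→d](T)) → 1

|E| = 1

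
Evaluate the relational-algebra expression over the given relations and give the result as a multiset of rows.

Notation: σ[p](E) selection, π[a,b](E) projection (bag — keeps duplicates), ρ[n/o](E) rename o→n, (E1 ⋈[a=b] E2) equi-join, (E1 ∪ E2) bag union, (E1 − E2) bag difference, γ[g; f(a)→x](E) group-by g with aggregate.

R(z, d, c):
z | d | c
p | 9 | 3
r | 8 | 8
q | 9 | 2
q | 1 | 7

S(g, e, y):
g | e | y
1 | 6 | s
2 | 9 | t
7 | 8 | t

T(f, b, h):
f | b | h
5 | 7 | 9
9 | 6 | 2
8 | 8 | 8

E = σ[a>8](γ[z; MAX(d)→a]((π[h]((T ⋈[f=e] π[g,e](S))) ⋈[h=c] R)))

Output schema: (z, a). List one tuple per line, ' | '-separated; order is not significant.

Stepwise |·|:
  T → 3
  S → 3
  π[g,e](S) → 3
  (T ⋈[f=e] π[g,e](S)) → 2
  π[h]((T ⋈[f=e] π[g,e](S))) → 2
  R → 4
  (π[h]((T ⋈[f=e] π[g,e](S))) ⋈[h=c] R) → 2
  γ[z; MAX(d)→a]((π[h]((T ⋈[f=e] π[g,e](S))) ⋈[h=c] R)) → 2
  σ[a>8](γ[z; MAX(d)→a]((π[h]((T ⋈[f=e] π[g,e](S))) ⋈[h=c] R))) → 1

== RESULT ==
z | a
q | 9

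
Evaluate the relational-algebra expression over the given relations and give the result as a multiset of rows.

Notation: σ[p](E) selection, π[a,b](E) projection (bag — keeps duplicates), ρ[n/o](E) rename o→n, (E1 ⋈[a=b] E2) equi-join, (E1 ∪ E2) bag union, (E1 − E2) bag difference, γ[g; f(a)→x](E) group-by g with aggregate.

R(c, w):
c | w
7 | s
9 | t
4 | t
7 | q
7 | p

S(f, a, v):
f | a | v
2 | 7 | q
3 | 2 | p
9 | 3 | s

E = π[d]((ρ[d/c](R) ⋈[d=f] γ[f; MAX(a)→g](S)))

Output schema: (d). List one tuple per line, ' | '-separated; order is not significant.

Row counts bottom-up:
  R → 5
  ρ[d/c](R) → 5
  S → 3
  γ[f; MAX(a)→g](S) → 3
  (ρ[d/c](R) ⋈[d=f] γ[f; MAX(a)→g](S)) → 1
  π[d]((ρ[d/c](R) ⋈[d=f] γ[f; MAX(a)→g](S))) → 1

== RESULT ==
d
9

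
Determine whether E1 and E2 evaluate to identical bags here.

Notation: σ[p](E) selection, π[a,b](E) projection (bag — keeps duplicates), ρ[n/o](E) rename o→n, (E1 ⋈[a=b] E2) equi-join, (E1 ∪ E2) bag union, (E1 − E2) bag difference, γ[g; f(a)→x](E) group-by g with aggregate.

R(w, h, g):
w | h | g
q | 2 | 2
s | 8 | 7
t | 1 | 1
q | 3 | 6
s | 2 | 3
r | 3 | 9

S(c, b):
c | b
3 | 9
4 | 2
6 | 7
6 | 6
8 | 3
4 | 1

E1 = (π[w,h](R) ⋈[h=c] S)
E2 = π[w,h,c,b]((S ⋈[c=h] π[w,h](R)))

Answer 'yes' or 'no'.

E1 row counts bottom-up:
  R → 6
  π[w,h](R) → 6
  S → 6
  (π[w,h](R) ⋈[h=c] S) → 3
E2 row counts bottom-up:
  S → 6
  R → 6
  π[w,h](R) → 6
  (S ⋈[c=h] π[w,h](R)) → 3
  π[w,h,c,b]((S ⋈[c=h] π[w,h](R))) → 3

E1 and E2 produce the same multiset:
w | h | c | b
q | 3 | 3 | 9
r | 3 | 3 | 9
s | 8 | 8 | 3

yes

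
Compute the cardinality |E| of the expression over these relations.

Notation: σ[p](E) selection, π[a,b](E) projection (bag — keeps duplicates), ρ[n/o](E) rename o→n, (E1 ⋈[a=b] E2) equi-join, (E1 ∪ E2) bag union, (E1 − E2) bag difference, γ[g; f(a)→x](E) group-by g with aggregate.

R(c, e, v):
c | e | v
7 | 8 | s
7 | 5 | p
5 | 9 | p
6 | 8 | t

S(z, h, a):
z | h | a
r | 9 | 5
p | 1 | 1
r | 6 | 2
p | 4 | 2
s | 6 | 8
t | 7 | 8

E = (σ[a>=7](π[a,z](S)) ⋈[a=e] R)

Per-node cardinality:
  S → 6
  π[a,z](S) → 6
  σ[a>=7](π[a,z](S)) → 2
  R → 4
  (σ[a>=7](π[a,z](S)) ⋈[a=e] R) → 4

|E| = 4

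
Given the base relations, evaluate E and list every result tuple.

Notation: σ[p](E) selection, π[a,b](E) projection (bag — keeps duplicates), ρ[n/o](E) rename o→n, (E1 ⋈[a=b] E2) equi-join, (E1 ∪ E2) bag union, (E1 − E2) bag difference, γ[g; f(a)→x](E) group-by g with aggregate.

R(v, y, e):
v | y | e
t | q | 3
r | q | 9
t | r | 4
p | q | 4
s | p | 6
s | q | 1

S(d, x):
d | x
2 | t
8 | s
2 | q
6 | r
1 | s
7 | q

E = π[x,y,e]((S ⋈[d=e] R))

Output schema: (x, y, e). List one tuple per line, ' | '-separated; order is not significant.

Per-node cardinality:
  S → 6
  R → 6
  (S ⋈[d=e] R) → 2
  π[x,y,e]((S ⋈[d=e] R)) → 2

== RESULT ==
x | y | e
r | p | 6
s | q | 1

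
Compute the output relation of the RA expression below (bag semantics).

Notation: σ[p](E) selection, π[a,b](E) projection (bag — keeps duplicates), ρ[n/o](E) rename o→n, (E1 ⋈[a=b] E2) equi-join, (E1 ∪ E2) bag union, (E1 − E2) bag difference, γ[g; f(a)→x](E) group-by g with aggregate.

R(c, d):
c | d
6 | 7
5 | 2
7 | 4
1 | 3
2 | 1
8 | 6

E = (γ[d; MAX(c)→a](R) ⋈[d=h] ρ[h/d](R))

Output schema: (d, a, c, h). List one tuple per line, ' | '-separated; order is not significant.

Subexpression sizes:
  R → 6
  γ[d; MAX(c)→a](R) → 6
  R → 6
  ρ[h/d](R) → 6
  (γ[d; MAX(c)→a](R) ⋈[d=h] ρ[h/d](R)) → 6

== RESULT ==
d | a | c | h
1 | 2 | 2 | 1
2 | 5 | 5 | 2
3 | 1 | 1 | 3
4 | 7 | 7 | 4
6 | 8 | 8 | 6
7 | 6 | 6 | 7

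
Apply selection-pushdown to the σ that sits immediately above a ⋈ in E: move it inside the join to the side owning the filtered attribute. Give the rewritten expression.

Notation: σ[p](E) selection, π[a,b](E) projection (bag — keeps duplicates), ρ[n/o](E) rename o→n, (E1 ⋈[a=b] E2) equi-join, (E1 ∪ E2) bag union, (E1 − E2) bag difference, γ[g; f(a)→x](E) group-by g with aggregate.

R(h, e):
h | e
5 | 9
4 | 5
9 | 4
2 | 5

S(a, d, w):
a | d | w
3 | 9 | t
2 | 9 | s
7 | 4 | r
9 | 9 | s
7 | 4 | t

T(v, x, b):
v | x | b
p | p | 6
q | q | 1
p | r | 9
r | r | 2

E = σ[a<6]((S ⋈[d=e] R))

σ filters on a, owned by the left side.
E' = (σ[a<6](S) ⋈[d=e] R)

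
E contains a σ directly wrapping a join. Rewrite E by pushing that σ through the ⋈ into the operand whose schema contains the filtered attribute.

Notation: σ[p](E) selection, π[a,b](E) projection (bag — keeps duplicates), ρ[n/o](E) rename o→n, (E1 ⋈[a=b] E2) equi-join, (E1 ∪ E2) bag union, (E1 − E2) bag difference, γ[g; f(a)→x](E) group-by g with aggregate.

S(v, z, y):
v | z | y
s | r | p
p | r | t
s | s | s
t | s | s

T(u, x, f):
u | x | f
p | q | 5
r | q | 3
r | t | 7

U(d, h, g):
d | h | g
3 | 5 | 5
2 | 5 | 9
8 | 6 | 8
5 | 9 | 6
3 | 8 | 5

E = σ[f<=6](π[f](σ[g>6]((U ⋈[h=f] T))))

σ filters on g, owned by the left side.
E' = σ[f<=6](π[f]((σ[g>6](U) ⋈[h=f] T)))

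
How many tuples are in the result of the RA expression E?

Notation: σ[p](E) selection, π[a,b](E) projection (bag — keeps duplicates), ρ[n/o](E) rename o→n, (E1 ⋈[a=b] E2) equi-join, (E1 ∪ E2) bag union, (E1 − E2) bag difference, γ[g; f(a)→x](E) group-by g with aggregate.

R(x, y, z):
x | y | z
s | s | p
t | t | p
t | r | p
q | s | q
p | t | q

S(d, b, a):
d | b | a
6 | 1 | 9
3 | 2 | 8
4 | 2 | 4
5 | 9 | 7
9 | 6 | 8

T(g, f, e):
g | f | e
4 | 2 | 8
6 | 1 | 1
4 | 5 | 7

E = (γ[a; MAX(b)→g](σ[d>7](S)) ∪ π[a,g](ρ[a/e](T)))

Per-node cardinality:
  S → 5
  σ[d>7](S) → 1
  γ[a; MAX(b)→g](σ[d>7](S)) → 1
  T → 3
  ρ[a/e](T) → 3
  π[a,g](ρ[a/e](T)) → 3
  (γ[a; MAX(b)→g](σ[d>7](S)) ∪ π[a,g](ρ[a/e](T))) → 4

|E| = 4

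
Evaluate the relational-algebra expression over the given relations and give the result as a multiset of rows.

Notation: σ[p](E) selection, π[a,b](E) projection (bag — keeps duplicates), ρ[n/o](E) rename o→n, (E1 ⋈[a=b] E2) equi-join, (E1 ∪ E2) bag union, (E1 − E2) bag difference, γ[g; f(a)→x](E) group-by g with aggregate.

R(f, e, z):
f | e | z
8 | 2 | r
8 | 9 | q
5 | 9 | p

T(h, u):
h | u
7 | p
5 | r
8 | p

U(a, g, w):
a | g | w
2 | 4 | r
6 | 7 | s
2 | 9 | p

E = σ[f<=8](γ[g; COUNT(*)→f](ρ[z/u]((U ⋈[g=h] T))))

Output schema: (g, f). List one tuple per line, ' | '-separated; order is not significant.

Stepwise |·|:
  U → 3
  T → 3
  (U ⋈[g=h] T) → 1
  ρ[z/u]((U ⋈[g=h] T)) → 1
  γ[g; COUNT(*)→f](ρ[z/u]((U ⋈[g=h] T))) → 1
  σ[f<=8](γ[g; COUNT(*)→f](ρ[z/u]((U ⋈[g=h] T)))) → 1

== RESULT ==
g | f
7 | 1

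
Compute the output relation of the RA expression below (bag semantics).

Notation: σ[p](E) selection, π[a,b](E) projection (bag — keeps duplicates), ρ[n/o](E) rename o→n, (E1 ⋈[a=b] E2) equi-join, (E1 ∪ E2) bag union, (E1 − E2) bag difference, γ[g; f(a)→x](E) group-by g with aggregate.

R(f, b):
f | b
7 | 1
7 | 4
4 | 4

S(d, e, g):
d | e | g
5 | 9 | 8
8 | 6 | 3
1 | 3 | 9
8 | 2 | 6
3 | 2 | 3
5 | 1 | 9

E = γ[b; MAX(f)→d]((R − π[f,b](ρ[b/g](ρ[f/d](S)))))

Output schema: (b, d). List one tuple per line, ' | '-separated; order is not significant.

Subexpression sizes:
  R → 3
  S → 6
  ρ[f/d](S) → 6
  ρ[b/g](ρ[f/d](S)) → 6
  π[f,b](ρ[b/g](ρ[f/d](S))) → 6
  (R − π[f,b](ρ[b/g](ρ[f/d](S)))) → 3
  γ[b; MAX(f)→d]((R − π[f,b](ρ[b/g](ρ[f/d](S))))) → 2

== RESULT ==
b | d
1 | 7
4 | 7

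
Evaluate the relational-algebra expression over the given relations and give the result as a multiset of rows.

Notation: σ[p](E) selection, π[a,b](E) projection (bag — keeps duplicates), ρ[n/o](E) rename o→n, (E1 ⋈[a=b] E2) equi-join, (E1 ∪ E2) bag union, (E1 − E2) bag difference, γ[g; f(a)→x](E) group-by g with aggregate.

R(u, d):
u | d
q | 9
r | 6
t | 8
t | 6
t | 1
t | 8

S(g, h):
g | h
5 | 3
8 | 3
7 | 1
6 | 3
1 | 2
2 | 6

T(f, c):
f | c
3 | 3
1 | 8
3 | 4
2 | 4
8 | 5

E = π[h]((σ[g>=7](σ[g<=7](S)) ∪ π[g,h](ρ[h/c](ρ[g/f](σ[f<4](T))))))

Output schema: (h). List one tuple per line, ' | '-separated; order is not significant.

Stepwise |·|:
  S → 6
  σ[g<=7](S) → 5
  σ[g>=7](σ[g<=7](S)) → 1
  T → 5
  σ[f<4](T) → 4
  ρ[g/f](σ[f<4](T)) → 4
  ρ[h/c](ρ[g/f](σ[f<4](T))) → 4
  π[g,h](ρ[h/c](ρ[g/f](σ[f<4](T)))) → 4
  (σ[g>=7](σ[g<=7](S)) ∪ π[g,h](ρ[h/c](ρ[g/f](σ[f<4](T))))) → 5
  π[h]((σ[g>=7](σ[g<=7](S)) ∪ π[g,h](ρ[h/c](ρ[g/f](σ[f<4](T)))))) → 5

== RESULT ==
h
1
3
4
4
8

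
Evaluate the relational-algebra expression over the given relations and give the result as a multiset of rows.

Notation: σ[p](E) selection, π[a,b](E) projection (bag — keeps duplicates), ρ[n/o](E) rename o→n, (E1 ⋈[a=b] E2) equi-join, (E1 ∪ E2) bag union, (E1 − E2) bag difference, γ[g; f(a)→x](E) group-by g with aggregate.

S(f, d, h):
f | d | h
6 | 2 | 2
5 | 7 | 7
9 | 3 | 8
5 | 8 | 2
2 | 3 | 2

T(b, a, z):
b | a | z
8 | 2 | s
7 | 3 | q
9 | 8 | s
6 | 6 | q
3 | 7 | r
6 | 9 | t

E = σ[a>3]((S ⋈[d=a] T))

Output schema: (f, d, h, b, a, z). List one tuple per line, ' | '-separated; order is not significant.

Row counts bottom-up:
  S → 5
  T → 6
  (S ⋈[d=a] T) → 5
  σ[a>3]((S ⋈[d=a] T)) → 2

== RESULT ==
f | d | h | b | a | z
5 | 7 | 7 | 3 | 7 | r
5 | 8 | 2 | 9 | 8 | s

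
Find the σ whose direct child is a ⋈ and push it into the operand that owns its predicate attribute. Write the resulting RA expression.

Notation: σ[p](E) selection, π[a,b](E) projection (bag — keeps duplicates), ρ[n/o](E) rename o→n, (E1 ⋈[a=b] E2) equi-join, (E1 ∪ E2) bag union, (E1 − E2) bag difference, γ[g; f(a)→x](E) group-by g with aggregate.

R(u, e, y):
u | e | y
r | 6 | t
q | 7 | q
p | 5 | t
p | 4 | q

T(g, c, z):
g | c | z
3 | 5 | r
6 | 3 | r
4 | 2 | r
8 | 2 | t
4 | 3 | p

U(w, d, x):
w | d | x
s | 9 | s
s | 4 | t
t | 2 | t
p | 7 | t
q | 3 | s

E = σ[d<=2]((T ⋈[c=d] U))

σ filters on d, owned by the right side.
E' = (T ⋈[c=d] σ[d<=2](U))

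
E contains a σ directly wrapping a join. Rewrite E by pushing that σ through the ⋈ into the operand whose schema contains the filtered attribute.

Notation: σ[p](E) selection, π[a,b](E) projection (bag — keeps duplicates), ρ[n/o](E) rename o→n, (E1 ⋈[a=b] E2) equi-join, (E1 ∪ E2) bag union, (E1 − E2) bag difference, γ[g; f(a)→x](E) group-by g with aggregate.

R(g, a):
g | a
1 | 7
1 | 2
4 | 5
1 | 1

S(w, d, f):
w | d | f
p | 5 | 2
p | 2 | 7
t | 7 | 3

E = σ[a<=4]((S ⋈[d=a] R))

σ filters on a, owned by the right side.
E' = (S ⋈[d=a] σ[a<=4](R))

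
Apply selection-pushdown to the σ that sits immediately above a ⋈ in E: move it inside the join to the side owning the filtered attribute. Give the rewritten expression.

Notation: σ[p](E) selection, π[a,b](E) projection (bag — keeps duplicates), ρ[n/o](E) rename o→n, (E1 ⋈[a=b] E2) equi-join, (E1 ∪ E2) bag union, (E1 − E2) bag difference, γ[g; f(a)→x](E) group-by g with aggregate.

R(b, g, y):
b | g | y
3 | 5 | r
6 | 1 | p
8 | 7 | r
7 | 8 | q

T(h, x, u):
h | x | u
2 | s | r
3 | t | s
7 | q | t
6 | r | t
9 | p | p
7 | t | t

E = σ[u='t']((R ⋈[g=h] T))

σ filters on u, owned by the right side.
E' = (R ⋈[g=h] σ[u='t'](T))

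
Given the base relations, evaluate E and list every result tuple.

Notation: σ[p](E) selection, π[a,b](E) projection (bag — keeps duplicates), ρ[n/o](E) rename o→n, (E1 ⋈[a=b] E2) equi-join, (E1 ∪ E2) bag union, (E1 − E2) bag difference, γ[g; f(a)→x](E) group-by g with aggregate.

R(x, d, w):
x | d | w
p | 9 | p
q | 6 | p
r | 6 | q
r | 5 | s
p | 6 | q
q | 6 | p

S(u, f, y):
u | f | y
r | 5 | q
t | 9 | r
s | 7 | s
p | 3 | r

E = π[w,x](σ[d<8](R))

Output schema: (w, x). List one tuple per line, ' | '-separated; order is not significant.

Stepwise |·|:
  R → 6
  σ[d<8](R) → 5
  π[w,x](σ[d<8](R)) → 5

== RESULT ==
w | x
p | q
p | q
q | p
q | r
s | r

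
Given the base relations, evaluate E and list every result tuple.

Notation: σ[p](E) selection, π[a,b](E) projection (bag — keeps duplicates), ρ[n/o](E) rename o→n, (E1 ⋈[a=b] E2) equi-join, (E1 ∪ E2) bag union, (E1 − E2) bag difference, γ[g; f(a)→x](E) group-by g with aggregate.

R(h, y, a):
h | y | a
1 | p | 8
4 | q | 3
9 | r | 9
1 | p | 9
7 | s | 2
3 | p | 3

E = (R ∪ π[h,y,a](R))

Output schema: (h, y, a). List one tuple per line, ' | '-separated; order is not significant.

Row counts bottom-up:
  R → 6
  R → 6
  π[h,y,a](R) → 6
  (R ∪ π[h,y,a](R)) → 12

== RESULT ==
h | y | a
1 | p | 8
1 | p | 8
1 | p | 9
1 | p | 9
3 | p | 3
3 | p | 3
4 | q | 3
4 | q | 3
7 | s | 2
7 | s | 2
9 | r | 9
9 | r | 9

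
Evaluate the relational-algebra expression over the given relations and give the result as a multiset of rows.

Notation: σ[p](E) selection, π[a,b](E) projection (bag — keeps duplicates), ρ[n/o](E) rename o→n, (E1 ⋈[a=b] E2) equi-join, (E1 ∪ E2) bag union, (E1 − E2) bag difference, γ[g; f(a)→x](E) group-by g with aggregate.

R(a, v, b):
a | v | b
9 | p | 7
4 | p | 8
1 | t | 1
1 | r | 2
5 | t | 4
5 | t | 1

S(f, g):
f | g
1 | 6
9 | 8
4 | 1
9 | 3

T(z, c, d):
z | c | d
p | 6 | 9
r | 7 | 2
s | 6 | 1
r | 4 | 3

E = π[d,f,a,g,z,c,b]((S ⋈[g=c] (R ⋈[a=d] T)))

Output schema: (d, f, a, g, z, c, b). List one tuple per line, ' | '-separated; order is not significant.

Per-node cardinality:
  S → 4
  R → 6
  T → 4
  (R ⋈[a=d] T) → 3
  (S ⋈[g=c] (R ⋈[a=d] T)) → 3
  π[d,f,a,g,z,c,b]((S ⋈[g=c] (R ⋈[a=d] T))) → 3

== RESULT ==
d | f | a | g | z | c | b
1 | 1 | 1 | 6 | s | 6 | 1
1 | 1 | 1 | 6 | s | 6 | 2
9 | 1 | 9 | 6 | p | 6 | 7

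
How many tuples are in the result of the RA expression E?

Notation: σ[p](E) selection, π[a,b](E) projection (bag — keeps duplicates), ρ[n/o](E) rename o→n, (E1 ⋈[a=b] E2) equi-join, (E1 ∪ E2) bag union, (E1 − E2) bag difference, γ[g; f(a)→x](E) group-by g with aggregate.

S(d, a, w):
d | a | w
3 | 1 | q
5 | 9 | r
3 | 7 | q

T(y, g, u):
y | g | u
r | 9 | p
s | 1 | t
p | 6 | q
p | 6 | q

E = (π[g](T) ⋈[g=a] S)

Subexpression sizes:
  T → 4
  π[g](T) → 4
  S → 3
  (π[g](T) ⋈[g=a] S) → 2

|E| = 2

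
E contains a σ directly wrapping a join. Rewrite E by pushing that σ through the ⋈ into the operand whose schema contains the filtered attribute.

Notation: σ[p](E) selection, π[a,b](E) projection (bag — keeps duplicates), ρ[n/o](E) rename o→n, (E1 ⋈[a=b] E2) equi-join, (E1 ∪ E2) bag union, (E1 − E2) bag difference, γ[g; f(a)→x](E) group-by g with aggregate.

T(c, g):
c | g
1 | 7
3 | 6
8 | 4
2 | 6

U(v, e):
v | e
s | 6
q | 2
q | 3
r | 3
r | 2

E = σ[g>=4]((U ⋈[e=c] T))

σ filters on g, owned by the right side.
E' = (U ⋈[e=c] σ[g>=4](T))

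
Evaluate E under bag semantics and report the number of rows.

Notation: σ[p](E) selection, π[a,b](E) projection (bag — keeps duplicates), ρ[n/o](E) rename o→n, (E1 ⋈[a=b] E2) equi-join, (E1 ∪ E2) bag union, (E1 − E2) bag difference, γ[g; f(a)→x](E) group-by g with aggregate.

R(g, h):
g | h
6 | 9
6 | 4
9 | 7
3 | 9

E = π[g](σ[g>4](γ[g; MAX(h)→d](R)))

Per-node cardinality:
  R → 4
  γ[g; MAX(h)→d](R) → 3
  σ[g>4](γ[g; MAX(h)→d](R)) → 2
  π[g](σ[g>4](γ[g; MAX(h)→d](R))) → 2

|E| = 2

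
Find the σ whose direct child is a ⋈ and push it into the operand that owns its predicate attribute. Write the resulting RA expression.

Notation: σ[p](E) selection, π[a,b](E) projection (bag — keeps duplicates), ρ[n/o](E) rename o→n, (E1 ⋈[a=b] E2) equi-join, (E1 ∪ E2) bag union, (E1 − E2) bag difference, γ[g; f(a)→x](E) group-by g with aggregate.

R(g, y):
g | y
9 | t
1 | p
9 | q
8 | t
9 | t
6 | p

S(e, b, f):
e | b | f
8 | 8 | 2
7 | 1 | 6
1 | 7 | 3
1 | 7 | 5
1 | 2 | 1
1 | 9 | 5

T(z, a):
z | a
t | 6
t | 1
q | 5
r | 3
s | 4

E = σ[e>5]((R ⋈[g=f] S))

σ filters on e, owned by the right side.
E' = (R ⋈[g=f] σ[e>5](S))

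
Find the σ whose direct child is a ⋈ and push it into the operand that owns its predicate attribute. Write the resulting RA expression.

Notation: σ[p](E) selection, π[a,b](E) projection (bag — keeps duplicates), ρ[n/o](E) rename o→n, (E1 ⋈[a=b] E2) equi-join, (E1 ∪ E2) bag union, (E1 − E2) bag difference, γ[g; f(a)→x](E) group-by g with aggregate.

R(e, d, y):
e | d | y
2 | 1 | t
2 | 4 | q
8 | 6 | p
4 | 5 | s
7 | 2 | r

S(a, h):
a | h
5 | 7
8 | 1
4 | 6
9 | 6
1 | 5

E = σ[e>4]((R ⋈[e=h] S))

σ filters on e, owned by the left side.
E' = (σ[e>4](R) ⋈[e=h] S)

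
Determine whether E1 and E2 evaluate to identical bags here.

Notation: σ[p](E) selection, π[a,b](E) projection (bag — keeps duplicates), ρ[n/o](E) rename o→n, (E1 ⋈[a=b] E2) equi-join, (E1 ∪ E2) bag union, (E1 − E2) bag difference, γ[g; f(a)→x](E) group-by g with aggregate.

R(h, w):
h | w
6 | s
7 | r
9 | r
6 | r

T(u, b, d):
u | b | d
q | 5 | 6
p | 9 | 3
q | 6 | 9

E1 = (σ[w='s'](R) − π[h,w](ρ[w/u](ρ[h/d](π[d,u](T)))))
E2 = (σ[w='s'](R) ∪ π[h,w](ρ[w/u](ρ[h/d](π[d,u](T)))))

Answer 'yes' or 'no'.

E1 per-node cardinality:
  R → 4
  σ[w='s'](R) → 1
  T → 3
  π[d,u](T) → 3
  ρ[h/d](π[d,u](T)) → 3
  ρ[w/u](ρ[h/d](π[d,u](T))) → 3
  π[h,w](ρ[w/u](ρ[h/d](π[d,u](T)))) → 3
  (σ[w='s'](R) − π[h,w](ρ[w/u](ρ[h/d](π[d,u](T))))) → 1
E2 per-node cardinality:
  R → 4
  σ[w='s'](R) → 1
  T → 3
  π[d,u](T) → 3
  ρ[h/d](π[d,u](T)) → 3
  ρ[w/u](ρ[h/d](π[d,u](T))) → 3
  π[h,w](ρ[w/u](ρ[h/d](π[d,u](T)))) → 3
  (σ[w='s'](R) ∪ π[h,w](ρ[w/u](ρ[h/d](π[d,u](T))))) → 4

E1 result:
h | w
6 | s
E2 result:
h | w
3 | p
6 | q
6 | s
9 | q
Witness: (3, 'p') appears 0× in E1 but 1× in E2.

no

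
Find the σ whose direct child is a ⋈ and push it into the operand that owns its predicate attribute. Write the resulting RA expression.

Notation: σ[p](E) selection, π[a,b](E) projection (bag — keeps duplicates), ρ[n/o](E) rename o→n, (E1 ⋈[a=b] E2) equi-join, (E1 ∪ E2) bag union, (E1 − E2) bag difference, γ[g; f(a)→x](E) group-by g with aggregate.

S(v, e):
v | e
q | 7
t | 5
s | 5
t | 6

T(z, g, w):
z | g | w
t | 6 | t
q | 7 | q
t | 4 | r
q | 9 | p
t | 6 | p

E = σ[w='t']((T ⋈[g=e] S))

σ filters on w, owned by the left side.
E' = (σ[w='t'](T) ⋈[g=e] S)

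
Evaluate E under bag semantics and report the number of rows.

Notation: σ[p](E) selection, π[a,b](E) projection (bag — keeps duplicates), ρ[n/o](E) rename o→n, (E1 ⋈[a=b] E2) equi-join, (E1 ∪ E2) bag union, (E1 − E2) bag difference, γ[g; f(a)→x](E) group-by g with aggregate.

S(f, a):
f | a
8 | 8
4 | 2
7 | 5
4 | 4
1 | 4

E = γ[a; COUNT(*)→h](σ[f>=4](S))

Subexpression sizes:
  S → 5
  σ[f>=4](S) → 4
  γ[a; COUNT(*)→h](σ[f>=4](S)) → 4

|E| = 4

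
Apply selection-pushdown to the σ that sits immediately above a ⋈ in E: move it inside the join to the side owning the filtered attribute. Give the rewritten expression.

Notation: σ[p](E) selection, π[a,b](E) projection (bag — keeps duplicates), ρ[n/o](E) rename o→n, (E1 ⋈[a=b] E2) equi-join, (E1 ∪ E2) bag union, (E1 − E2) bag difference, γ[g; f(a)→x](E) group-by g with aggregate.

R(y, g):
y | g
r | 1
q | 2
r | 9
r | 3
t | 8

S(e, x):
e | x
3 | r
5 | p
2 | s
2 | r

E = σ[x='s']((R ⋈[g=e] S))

σ filters on x, owned by the right side.
E' = (R ⋈[g=e] σ[x='s'](S))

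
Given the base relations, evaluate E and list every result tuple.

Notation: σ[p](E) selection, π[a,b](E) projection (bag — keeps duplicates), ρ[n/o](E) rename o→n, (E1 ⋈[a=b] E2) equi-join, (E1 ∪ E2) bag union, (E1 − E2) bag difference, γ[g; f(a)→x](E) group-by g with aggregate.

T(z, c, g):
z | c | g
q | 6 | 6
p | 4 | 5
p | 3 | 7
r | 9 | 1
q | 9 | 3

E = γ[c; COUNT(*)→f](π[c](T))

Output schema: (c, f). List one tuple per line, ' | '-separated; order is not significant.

Subexpression sizes:
  T → 5
  π[c](T) → 5
  γ[c; COUNT(*)→f](π[c](T)) → 4

== RESULT ==
c | f
3 | 1
4 | 1
6 | 1
9 | 2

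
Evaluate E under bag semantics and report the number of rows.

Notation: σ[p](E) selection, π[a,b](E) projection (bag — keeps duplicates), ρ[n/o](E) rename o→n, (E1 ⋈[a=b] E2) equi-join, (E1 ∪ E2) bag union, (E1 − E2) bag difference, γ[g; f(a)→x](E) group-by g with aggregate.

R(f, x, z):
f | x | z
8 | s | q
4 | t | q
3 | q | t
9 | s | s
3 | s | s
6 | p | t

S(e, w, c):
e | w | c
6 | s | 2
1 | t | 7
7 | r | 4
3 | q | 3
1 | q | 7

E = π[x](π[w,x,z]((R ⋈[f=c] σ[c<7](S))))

Row counts bottom-up:
  R → 6
  S → 5
  σ[c<7](S) → 3
  (R ⋈[f=c] σ[c<7](S)) → 3
  π[w,x,z]((R ⋈[f=c] σ[c<7](S))) → 3
  π[x](π[w,x,z]((R ⋈[f=c] σ[c<7](S)))) → 3

|E| = 3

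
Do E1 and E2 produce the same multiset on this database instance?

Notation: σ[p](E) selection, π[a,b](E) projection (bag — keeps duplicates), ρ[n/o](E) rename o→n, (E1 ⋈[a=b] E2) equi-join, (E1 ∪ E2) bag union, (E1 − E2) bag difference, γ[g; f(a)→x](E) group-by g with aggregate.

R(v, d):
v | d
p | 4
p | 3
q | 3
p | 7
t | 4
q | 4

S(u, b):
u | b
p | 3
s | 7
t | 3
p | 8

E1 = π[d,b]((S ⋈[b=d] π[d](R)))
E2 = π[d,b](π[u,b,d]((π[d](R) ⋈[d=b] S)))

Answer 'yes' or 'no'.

E1 stepwise |·|:
  S → 4
  R → 6
  π[d](R) → 6
  (S ⋈[b=d] π[d](R)) → 5
  π[d,b]((S ⋈[b=d] π[d](R))) → 5
E2 stepwise |·|:
  R → 6
  π[d](R) → 6
  S → 4
  (π[d](R) ⋈[d=b] S) → 5
  π[u,b,d]((π[d](R) ⋈[d=b] S)) → 5
  π[d,b](π[u,b,d]((π[d](R) ⋈[d=b] S))) → 5

E1 and E2 produce the same multiset:
d | b
3 | 3
3 | 3
3 | 3
3 | 3
7 | 7

yes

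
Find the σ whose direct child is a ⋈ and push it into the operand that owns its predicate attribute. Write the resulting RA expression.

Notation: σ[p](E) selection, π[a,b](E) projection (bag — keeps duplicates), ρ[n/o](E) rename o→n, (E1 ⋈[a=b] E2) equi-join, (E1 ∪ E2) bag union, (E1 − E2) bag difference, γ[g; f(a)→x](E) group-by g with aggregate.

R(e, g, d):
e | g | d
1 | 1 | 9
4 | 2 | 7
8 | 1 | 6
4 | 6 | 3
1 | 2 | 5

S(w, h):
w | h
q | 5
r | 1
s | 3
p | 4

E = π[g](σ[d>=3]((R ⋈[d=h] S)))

σ filters on d, owned by the left side.
E' = π[g]((σ[d>=3](R) ⋈[d=h] S))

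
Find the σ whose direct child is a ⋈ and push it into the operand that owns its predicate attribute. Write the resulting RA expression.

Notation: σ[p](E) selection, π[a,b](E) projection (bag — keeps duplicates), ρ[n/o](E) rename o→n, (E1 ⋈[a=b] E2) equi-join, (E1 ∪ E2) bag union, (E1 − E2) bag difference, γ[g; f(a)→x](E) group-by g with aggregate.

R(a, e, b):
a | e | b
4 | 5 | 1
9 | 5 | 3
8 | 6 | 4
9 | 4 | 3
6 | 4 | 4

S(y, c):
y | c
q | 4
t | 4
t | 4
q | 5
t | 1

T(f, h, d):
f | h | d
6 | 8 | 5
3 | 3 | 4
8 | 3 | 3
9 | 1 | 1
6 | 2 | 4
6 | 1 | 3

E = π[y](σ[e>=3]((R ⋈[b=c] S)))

σ filters on e, owned by the left side.
E' = π[y]((σ[e>=3](R) ⋈[b=c] S))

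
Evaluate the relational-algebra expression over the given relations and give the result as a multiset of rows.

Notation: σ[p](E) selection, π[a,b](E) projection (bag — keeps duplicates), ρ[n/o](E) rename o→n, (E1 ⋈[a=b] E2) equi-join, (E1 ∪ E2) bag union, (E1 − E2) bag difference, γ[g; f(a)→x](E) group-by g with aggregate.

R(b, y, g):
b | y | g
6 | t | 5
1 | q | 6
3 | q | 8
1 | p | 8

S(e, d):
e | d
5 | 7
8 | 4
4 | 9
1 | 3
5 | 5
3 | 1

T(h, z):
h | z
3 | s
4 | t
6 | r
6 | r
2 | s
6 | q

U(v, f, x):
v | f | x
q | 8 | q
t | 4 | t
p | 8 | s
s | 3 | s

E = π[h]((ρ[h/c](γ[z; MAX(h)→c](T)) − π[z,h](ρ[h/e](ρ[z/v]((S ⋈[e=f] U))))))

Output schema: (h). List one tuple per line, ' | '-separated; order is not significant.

Subexpression sizes:
  T → 6
  γ[z; MAX(h)→c](T) → 4
  ρ[h/c](γ[z; MAX(h)→c](T)) → 4
  S → 6
  U → 4
  (S ⋈[e=f] U) → 4
  ρ[z/v]((S ⋈[e=f] U)) → 4
  ρ[h/e](ρ[z/v]((S ⋈[e=f] U))) → 4
  π[z,h](ρ[h/e](ρ[z/v]((S ⋈[e=f] U)))) → 4
  (ρ[h/c](γ[z; MAX(h)→c](T)) − π[z,h](ρ[h/e](ρ[z/v]((S ⋈[e=f] U))))) → 2
  π[h]((ρ[h/c](γ[z; MAX(h)→c](T)) − π[z,h](ρ[h/e](ρ[z/v]((S ⋈[e=f] U)))))) → 2

== RESULT ==
h
6
6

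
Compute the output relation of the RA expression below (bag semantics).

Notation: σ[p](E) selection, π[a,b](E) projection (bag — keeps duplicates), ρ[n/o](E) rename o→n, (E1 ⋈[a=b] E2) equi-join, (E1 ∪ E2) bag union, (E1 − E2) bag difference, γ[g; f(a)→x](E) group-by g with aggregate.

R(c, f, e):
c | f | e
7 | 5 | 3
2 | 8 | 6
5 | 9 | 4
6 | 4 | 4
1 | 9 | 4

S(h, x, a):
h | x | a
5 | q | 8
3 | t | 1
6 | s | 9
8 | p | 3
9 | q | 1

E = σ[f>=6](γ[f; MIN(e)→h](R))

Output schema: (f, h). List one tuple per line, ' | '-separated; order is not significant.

Subexpression sizes:
  R → 5
  γ[f; MIN(e)→h](R) → 4
  σ[f>=6](γ[f; MIN(e)→h](R)) → 2

== RESULT ==
f | h
8 | 6
9 | 4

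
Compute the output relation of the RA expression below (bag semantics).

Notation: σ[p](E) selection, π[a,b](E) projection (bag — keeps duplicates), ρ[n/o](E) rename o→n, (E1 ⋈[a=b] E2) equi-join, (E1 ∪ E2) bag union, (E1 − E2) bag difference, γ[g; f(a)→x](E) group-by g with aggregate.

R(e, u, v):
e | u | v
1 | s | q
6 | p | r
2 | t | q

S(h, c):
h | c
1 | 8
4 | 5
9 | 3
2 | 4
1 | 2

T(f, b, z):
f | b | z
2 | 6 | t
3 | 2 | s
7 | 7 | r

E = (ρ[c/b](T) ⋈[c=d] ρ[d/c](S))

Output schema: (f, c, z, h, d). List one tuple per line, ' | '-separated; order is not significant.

Per-node cardinality:
  T → 3
  ρ[c/b](T) → 3
  S → 5
  ρ[d/c](S) → 5
  (ρ[c/b](T) ⋈[c=d] ρ[d/c](S)) → 1

== RESULT ==
f | c | z | h | d
3 | 2 | s | 1 | 2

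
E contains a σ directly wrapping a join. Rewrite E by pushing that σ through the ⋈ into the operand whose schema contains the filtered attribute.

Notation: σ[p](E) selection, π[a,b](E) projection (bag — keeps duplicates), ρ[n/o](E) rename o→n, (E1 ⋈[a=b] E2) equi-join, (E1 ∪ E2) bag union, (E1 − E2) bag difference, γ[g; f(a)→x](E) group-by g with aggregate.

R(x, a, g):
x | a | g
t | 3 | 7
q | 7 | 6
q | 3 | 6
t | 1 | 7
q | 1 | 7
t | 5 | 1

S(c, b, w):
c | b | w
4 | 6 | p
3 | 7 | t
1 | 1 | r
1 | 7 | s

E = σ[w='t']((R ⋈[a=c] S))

σ filters on w, owned by the right side.
E' = (R ⋈[a=c] σ[w='t'](S))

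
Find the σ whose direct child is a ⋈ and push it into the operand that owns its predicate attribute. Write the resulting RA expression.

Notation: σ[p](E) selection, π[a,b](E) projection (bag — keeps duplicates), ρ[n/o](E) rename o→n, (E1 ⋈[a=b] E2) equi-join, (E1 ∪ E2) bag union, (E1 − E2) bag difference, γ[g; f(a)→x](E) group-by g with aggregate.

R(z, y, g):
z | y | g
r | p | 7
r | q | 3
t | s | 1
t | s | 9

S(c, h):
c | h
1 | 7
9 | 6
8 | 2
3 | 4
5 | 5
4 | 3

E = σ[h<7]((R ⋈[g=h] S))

σ filters on h, owned by the right side.
E' = (R ⋈[g=h] σ[h<7](S))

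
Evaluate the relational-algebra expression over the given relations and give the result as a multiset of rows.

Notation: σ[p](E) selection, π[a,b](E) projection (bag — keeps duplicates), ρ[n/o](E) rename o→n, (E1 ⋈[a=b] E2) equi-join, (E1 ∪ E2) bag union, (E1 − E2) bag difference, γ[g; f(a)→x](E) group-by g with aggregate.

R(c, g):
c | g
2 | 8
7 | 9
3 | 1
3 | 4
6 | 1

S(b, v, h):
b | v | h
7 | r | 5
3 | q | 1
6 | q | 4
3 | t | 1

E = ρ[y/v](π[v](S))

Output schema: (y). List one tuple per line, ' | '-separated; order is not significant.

Subexpression sizes:
  S → 4
  π[v](S) → 4
  ρ[y/v](π[v](S)) → 4

== RESULT ==
y
q
q
r
t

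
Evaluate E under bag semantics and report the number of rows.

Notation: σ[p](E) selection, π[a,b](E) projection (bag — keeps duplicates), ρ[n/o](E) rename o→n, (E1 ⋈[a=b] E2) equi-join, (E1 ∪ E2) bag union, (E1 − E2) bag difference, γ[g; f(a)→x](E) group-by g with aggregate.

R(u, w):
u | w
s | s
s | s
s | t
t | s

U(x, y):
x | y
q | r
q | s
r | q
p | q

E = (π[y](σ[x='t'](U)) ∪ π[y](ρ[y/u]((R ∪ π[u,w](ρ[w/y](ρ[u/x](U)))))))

Per-node cardinality:
  U → 4
  σ[x='t'](U) → 0
  π[y](σ[x='t'](U)) → 0
  R → 4
  U → 4
  ρ[u/x](U) → 4
  ρ[w/y](ρ[u/x](U)) → 4
  π[u,w](ρ[w/y](ρ[u/x](U))) → 4
  (R ∪ π[u,w](ρ[w/y](ρ[u/x](U)))) → 8
  ρ[y/u]((R ∪ π[u,w](ρ[w/y](ρ[u/x](U))))) → 8
  π[y](ρ[y/u]((R ∪ π[u,w](ρ[w/y](ρ[u/x](U)))))) → 8
  (π[y](σ[x='t'](U)) ∪ π[y](ρ[y/u]((R ∪ π[u,w](ρ[w/y](ρ[u/x](U))))))) → 8

|E| = 8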